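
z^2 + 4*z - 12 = (z - 2)*(z + 6)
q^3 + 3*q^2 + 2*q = q*(q + 1)*(q + 2)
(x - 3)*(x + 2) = x^2 - x - 6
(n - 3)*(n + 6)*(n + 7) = n^3 + 10*n^2 + 3*n - 126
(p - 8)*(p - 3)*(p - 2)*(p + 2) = p^4 - 11*p^3 + 20*p^2 + 44*p - 96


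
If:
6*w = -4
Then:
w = -2/3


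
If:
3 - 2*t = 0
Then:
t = 3/2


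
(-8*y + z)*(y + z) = -8*y^2 - 7*y*z + z^2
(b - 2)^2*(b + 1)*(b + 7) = b^4 + 4*b^3 - 21*b^2 + 4*b + 28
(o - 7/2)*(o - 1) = o^2 - 9*o/2 + 7/2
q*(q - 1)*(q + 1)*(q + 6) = q^4 + 6*q^3 - q^2 - 6*q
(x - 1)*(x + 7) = x^2 + 6*x - 7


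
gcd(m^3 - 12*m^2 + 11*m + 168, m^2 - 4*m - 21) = m^2 - 4*m - 21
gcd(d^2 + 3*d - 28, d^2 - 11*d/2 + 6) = d - 4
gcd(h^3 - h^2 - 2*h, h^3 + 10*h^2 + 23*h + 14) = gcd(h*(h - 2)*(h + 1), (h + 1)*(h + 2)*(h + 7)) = h + 1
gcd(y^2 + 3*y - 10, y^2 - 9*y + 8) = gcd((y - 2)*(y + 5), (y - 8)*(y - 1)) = 1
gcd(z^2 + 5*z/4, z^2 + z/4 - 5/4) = z + 5/4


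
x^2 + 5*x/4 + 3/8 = (x + 1/2)*(x + 3/4)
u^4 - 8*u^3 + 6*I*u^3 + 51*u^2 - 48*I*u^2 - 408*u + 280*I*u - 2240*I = (u - 8)*(u - 7*I)*(u + 5*I)*(u + 8*I)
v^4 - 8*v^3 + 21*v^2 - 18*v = v*(v - 3)^2*(v - 2)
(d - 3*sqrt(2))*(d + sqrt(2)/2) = d^2 - 5*sqrt(2)*d/2 - 3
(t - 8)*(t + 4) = t^2 - 4*t - 32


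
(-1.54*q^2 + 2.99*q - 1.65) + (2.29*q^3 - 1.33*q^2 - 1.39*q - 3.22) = 2.29*q^3 - 2.87*q^2 + 1.6*q - 4.87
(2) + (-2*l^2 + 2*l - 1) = -2*l^2 + 2*l + 1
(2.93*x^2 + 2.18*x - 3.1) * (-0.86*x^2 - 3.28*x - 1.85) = -2.5198*x^4 - 11.4852*x^3 - 9.9049*x^2 + 6.135*x + 5.735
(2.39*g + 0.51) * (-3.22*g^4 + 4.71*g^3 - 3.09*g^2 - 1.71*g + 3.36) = -7.6958*g^5 + 9.6147*g^4 - 4.983*g^3 - 5.6628*g^2 + 7.1583*g + 1.7136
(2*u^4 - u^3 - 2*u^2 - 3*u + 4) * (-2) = -4*u^4 + 2*u^3 + 4*u^2 + 6*u - 8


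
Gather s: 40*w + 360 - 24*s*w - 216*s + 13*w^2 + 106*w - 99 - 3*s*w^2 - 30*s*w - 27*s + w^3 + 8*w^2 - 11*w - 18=s*(-3*w^2 - 54*w - 243) + w^3 + 21*w^2 + 135*w + 243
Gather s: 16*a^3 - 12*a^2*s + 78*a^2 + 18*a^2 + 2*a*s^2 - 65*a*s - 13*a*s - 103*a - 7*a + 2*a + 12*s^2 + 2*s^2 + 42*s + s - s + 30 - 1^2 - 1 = 16*a^3 + 96*a^2 - 108*a + s^2*(2*a + 14) + s*(-12*a^2 - 78*a + 42) + 28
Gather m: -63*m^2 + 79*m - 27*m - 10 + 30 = -63*m^2 + 52*m + 20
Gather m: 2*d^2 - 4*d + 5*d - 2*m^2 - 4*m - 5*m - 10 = 2*d^2 + d - 2*m^2 - 9*m - 10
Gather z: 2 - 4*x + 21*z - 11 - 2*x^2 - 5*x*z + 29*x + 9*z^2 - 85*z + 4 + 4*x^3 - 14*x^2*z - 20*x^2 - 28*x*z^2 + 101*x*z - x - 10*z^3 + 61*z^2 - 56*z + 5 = 4*x^3 - 22*x^2 + 24*x - 10*z^3 + z^2*(70 - 28*x) + z*(-14*x^2 + 96*x - 120)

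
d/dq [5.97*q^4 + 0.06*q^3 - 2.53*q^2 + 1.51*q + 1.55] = 23.88*q^3 + 0.18*q^2 - 5.06*q + 1.51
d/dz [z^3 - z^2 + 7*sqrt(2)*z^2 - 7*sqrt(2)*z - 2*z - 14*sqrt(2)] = 3*z^2 - 2*z + 14*sqrt(2)*z - 7*sqrt(2) - 2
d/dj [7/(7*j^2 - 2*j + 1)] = 14*(1 - 7*j)/(7*j^2 - 2*j + 1)^2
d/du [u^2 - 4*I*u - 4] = 2*u - 4*I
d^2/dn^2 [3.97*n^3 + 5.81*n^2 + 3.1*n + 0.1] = 23.82*n + 11.62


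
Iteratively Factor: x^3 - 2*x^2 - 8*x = (x - 4)*(x^2 + 2*x) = (x - 4)*(x + 2)*(x)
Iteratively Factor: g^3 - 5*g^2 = (g)*(g^2 - 5*g) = g^2*(g - 5)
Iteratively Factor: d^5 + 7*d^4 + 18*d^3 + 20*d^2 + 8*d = (d + 2)*(d^4 + 5*d^3 + 8*d^2 + 4*d) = d*(d + 2)*(d^3 + 5*d^2 + 8*d + 4) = d*(d + 2)^2*(d^2 + 3*d + 2) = d*(d + 2)^3*(d + 1)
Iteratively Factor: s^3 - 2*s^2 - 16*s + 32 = (s + 4)*(s^2 - 6*s + 8) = (s - 2)*(s + 4)*(s - 4)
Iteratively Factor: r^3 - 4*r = (r + 2)*(r^2 - 2*r) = (r - 2)*(r + 2)*(r)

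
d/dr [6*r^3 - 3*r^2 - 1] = 6*r*(3*r - 1)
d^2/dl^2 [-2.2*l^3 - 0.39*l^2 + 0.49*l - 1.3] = -13.2*l - 0.78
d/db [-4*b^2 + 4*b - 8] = 4 - 8*b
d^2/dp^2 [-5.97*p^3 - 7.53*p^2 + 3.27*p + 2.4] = -35.82*p - 15.06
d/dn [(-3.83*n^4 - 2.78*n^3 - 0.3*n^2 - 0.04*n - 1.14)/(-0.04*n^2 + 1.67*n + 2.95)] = (0.3064*n^5 - 19.0771*n^4 - 54.4792*n^3 - 25.1056*n^2 - 1.8612*n + 1.7858)/(0.0016*n^4 - 0.1336*n^3 + 2.5529*n^2 + 9.853*n + 8.7025)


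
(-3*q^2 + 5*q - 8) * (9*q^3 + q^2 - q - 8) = -27*q^5 + 42*q^4 - 64*q^3 + 11*q^2 - 32*q + 64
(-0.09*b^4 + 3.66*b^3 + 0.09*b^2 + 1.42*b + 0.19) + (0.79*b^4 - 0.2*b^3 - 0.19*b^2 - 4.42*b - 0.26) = 0.7*b^4 + 3.46*b^3 - 0.1*b^2 - 3.0*b - 0.07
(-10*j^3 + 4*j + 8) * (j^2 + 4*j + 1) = -10*j^5 - 40*j^4 - 6*j^3 + 24*j^2 + 36*j + 8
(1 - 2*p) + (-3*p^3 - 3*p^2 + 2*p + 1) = -3*p^3 - 3*p^2 + 2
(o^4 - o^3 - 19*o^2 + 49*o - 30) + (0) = o^4 - o^3 - 19*o^2 + 49*o - 30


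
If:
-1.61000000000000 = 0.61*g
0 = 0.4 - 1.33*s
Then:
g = -2.64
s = 0.30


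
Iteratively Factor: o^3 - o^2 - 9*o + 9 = (o - 3)*(o^2 + 2*o - 3) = (o - 3)*(o - 1)*(o + 3)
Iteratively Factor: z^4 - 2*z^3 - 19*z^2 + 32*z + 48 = (z - 4)*(z^3 + 2*z^2 - 11*z - 12) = (z - 4)*(z - 3)*(z^2 + 5*z + 4) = (z - 4)*(z - 3)*(z + 1)*(z + 4)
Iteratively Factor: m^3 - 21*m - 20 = (m - 5)*(m^2 + 5*m + 4) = (m - 5)*(m + 1)*(m + 4)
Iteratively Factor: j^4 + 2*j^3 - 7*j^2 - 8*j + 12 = (j - 2)*(j^3 + 4*j^2 + j - 6) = (j - 2)*(j + 2)*(j^2 + 2*j - 3) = (j - 2)*(j + 2)*(j + 3)*(j - 1)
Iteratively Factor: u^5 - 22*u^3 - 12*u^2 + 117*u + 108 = (u - 3)*(u^4 + 3*u^3 - 13*u^2 - 51*u - 36) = (u - 3)*(u + 3)*(u^3 - 13*u - 12) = (u - 3)*(u + 1)*(u + 3)*(u^2 - u - 12) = (u - 4)*(u - 3)*(u + 1)*(u + 3)*(u + 3)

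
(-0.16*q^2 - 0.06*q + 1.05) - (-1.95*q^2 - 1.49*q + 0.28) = 1.79*q^2 + 1.43*q + 0.77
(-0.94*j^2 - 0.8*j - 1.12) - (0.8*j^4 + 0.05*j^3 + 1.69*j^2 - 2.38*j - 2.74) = -0.8*j^4 - 0.05*j^3 - 2.63*j^2 + 1.58*j + 1.62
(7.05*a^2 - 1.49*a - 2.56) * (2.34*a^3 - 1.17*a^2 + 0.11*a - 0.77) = 16.497*a^5 - 11.7351*a^4 - 3.4716*a^3 - 2.5972*a^2 + 0.8657*a + 1.9712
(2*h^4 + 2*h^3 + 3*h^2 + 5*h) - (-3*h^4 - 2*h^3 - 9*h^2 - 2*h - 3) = 5*h^4 + 4*h^3 + 12*h^2 + 7*h + 3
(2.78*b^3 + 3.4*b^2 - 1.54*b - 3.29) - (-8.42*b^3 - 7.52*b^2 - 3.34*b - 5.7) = 11.2*b^3 + 10.92*b^2 + 1.8*b + 2.41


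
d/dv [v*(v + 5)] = 2*v + 5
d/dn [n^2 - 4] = 2*n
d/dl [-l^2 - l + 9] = -2*l - 1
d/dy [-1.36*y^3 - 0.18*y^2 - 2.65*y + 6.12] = -4.08*y^2 - 0.36*y - 2.65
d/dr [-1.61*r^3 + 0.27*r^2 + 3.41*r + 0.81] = -4.83*r^2 + 0.54*r + 3.41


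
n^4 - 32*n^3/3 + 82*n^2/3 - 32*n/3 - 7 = (n - 7)*(n - 3)*(n - 1)*(n + 1/3)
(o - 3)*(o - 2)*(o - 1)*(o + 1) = o^4 - 5*o^3 + 5*o^2 + 5*o - 6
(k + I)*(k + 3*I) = k^2 + 4*I*k - 3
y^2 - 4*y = y*(y - 4)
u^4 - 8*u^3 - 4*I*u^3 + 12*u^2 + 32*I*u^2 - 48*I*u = u*(u - 6)*(u - 2)*(u - 4*I)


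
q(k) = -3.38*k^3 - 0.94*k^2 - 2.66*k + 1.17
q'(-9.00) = -807.08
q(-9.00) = 2412.99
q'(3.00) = -99.56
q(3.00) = -106.53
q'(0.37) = -4.74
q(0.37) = -0.11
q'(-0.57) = -4.88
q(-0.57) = 3.01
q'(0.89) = -12.37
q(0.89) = -4.32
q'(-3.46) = -117.55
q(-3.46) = 139.13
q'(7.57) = -597.96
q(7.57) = -1539.07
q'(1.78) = -38.13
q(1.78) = -25.61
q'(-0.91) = -9.35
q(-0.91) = 5.36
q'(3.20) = -112.51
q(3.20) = -127.72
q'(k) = -10.14*k^2 - 1.88*k - 2.66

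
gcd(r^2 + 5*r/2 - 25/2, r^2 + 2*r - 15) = r + 5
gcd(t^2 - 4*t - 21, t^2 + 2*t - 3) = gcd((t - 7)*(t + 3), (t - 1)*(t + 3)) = t + 3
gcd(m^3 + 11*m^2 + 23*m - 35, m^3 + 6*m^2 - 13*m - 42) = m + 7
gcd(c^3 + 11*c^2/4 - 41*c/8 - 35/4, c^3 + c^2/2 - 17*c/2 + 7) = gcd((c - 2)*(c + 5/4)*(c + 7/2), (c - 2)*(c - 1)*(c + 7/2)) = c^2 + 3*c/2 - 7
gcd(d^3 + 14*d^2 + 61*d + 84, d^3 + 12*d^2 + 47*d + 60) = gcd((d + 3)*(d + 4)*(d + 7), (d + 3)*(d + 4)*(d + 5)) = d^2 + 7*d + 12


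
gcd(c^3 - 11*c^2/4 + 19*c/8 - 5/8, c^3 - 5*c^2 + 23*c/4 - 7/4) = c^2 - 3*c/2 + 1/2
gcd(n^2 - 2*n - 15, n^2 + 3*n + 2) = 1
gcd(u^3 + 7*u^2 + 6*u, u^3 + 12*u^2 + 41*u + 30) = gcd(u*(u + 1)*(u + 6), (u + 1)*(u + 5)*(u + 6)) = u^2 + 7*u + 6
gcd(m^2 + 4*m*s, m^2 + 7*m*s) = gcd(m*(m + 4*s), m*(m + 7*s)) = m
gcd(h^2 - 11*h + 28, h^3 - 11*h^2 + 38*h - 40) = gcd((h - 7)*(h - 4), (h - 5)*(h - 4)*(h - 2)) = h - 4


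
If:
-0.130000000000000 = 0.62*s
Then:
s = -0.21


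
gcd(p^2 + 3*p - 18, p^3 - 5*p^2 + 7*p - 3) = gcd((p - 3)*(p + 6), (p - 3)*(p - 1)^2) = p - 3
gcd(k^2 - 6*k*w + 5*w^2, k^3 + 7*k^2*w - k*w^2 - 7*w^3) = -k + w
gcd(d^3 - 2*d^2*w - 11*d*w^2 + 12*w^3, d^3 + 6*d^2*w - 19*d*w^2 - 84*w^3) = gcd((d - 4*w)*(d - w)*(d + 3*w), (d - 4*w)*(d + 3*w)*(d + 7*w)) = -d^2 + d*w + 12*w^2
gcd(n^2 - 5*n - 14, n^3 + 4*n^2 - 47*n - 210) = n - 7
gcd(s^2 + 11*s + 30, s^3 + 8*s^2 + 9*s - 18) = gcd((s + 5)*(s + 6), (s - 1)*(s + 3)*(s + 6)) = s + 6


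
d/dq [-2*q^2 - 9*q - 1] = -4*q - 9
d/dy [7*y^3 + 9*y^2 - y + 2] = 21*y^2 + 18*y - 1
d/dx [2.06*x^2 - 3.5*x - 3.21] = 4.12*x - 3.5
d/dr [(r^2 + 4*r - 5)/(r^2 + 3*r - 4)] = -1/(r^2 + 8*r + 16)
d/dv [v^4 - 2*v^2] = 4*v*(v^2 - 1)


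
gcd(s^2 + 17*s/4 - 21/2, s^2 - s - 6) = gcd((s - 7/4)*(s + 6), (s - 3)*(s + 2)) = 1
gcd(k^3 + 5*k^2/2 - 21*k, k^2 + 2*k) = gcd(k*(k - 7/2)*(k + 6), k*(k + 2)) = k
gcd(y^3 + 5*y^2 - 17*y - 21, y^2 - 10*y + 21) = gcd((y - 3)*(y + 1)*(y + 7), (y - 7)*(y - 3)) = y - 3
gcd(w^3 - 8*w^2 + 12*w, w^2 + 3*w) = w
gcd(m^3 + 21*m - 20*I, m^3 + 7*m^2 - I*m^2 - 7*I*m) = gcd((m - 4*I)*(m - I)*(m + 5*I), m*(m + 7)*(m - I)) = m - I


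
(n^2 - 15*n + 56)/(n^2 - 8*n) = (n - 7)/n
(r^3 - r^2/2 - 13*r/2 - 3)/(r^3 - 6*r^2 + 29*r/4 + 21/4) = 2*(r + 2)/(2*r - 7)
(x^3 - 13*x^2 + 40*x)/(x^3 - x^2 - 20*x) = (x - 8)/(x + 4)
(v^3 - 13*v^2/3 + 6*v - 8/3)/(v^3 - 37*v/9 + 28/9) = 3*(v - 2)/(3*v + 7)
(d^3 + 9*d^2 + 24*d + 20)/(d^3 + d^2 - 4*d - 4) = (d^2 + 7*d + 10)/(d^2 - d - 2)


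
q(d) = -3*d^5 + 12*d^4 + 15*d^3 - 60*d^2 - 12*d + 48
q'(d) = -15*d^4 + 48*d^3 + 45*d^2 - 120*d - 12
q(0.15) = 44.91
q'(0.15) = -28.83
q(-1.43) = -33.28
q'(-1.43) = 48.53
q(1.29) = -12.61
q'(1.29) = -30.41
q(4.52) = -498.03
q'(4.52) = -1463.47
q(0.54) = 27.27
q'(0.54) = -57.40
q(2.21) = 18.44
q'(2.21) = 102.87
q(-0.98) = 1.80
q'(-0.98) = 89.81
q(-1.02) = -1.80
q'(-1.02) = 90.04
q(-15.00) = 2821728.00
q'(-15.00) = -909462.00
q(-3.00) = 840.00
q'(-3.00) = -1758.00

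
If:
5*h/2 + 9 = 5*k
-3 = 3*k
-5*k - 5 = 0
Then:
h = -28/5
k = -1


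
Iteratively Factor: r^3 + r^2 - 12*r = (r + 4)*(r^2 - 3*r) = (r - 3)*(r + 4)*(r)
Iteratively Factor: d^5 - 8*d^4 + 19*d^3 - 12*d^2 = (d - 4)*(d^4 - 4*d^3 + 3*d^2) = d*(d - 4)*(d^3 - 4*d^2 + 3*d) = d*(d - 4)*(d - 3)*(d^2 - d) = d*(d - 4)*(d - 3)*(d - 1)*(d)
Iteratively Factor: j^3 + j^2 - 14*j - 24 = (j + 3)*(j^2 - 2*j - 8) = (j - 4)*(j + 3)*(j + 2)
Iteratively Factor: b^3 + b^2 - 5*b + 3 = (b - 1)*(b^2 + 2*b - 3) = (b - 1)^2*(b + 3)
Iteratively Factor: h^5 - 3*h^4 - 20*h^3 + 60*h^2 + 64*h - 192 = (h + 2)*(h^4 - 5*h^3 - 10*h^2 + 80*h - 96) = (h - 3)*(h + 2)*(h^3 - 2*h^2 - 16*h + 32) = (h - 3)*(h - 2)*(h + 2)*(h^2 - 16) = (h - 4)*(h - 3)*(h - 2)*(h + 2)*(h + 4)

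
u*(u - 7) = u^2 - 7*u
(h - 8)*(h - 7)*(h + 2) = h^3 - 13*h^2 + 26*h + 112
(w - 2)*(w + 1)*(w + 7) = w^3 + 6*w^2 - 9*w - 14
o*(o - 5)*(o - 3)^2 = o^4 - 11*o^3 + 39*o^2 - 45*o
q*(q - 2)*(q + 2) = q^3 - 4*q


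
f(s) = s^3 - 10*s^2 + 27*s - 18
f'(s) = 3*s^2 - 20*s + 27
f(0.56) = -5.84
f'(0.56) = 16.74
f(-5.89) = -728.29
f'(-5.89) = 248.88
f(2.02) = 3.98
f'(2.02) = -1.16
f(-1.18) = -65.43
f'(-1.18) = 54.78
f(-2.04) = -123.19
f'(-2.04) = 80.28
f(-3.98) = -346.91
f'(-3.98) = 154.12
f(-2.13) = -130.54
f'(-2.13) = 83.21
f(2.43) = 2.91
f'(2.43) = -3.89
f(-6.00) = -756.00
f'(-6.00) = 255.00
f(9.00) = 144.00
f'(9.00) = 90.00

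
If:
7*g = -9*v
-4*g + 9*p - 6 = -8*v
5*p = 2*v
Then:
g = -135/293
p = 42/293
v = 105/293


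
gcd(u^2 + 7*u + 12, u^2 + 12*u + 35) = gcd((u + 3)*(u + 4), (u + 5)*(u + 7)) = 1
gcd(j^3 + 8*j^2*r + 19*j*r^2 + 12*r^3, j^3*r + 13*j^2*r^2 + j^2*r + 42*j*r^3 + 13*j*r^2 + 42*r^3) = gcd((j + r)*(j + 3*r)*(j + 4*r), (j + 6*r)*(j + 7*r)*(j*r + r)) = 1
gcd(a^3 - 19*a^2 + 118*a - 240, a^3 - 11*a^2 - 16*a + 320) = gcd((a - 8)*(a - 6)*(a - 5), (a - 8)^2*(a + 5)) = a - 8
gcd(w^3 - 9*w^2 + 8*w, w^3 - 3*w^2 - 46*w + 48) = w^2 - 9*w + 8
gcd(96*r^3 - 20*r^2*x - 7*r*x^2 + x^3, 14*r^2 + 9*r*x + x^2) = 1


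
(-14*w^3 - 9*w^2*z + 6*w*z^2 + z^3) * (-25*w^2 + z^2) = 350*w^5 + 225*w^4*z - 164*w^3*z^2 - 34*w^2*z^3 + 6*w*z^4 + z^5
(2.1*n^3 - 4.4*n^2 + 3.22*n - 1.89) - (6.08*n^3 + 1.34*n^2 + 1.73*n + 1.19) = -3.98*n^3 - 5.74*n^2 + 1.49*n - 3.08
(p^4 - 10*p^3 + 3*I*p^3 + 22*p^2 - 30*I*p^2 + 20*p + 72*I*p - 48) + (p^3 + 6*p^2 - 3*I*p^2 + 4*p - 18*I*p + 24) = p^4 - 9*p^3 + 3*I*p^3 + 28*p^2 - 33*I*p^2 + 24*p + 54*I*p - 24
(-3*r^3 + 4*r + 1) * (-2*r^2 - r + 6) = 6*r^5 + 3*r^4 - 26*r^3 - 6*r^2 + 23*r + 6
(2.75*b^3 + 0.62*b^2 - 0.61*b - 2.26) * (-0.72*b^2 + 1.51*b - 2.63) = -1.98*b^5 + 3.7061*b^4 - 5.8571*b^3 - 0.9245*b^2 - 1.8083*b + 5.9438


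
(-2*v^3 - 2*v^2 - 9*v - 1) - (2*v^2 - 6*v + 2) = -2*v^3 - 4*v^2 - 3*v - 3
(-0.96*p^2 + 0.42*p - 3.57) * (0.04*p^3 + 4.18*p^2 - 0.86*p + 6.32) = -0.0384*p^5 - 3.996*p^4 + 2.4384*p^3 - 21.351*p^2 + 5.7246*p - 22.5624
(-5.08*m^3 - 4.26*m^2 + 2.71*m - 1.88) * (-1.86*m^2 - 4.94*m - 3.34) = 9.4488*m^5 + 33.0188*m^4 + 32.971*m^3 + 4.3378*m^2 + 0.235800000000001*m + 6.2792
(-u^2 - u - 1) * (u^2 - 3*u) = -u^4 + 2*u^3 + 2*u^2 + 3*u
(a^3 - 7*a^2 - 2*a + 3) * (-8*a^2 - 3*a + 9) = -8*a^5 + 53*a^4 + 46*a^3 - 81*a^2 - 27*a + 27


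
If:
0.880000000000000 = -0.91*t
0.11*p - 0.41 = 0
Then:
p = 3.73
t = -0.97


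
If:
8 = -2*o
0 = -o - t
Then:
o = -4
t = 4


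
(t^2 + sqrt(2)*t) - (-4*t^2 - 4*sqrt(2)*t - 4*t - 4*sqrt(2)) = 5*t^2 + 4*t + 5*sqrt(2)*t + 4*sqrt(2)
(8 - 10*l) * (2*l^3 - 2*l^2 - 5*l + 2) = -20*l^4 + 36*l^3 + 34*l^2 - 60*l + 16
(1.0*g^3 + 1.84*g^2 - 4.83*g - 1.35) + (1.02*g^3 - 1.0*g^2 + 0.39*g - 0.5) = 2.02*g^3 + 0.84*g^2 - 4.44*g - 1.85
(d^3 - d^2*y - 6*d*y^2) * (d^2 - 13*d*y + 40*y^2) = d^5 - 14*d^4*y + 47*d^3*y^2 + 38*d^2*y^3 - 240*d*y^4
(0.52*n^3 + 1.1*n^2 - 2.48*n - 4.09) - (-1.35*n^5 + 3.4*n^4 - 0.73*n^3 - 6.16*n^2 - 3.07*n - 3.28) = 1.35*n^5 - 3.4*n^4 + 1.25*n^3 + 7.26*n^2 + 0.59*n - 0.81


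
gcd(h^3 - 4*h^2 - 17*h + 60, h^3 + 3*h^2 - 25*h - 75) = h - 5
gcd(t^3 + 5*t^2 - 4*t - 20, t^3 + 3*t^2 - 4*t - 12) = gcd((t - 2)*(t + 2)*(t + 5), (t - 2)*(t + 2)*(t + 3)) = t^2 - 4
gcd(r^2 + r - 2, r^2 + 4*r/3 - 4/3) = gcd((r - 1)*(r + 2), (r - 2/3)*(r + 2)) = r + 2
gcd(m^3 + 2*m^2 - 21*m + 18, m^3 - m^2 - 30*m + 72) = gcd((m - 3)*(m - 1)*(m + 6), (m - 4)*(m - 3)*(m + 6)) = m^2 + 3*m - 18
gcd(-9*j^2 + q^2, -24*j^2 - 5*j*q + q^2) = 3*j + q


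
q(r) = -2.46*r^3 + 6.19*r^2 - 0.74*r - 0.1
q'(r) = -7.38*r^2 + 12.38*r - 0.74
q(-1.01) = 9.50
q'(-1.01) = -20.77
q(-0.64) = 3.55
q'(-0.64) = -11.69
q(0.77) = 1.88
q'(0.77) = 4.42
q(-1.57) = 25.84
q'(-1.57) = -38.37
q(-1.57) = 25.84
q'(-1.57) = -38.37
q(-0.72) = 4.56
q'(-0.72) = -13.48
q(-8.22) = 1790.55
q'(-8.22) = -601.16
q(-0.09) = 0.02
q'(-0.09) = -1.91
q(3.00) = -13.03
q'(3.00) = -30.02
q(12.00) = -3368.50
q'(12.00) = -914.90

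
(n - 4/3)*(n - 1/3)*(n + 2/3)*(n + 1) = n^4 - 5*n^2/3 - 10*n/27 + 8/27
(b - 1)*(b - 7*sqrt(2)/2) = b^2 - 7*sqrt(2)*b/2 - b + 7*sqrt(2)/2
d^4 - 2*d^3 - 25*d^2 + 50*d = d*(d - 5)*(d - 2)*(d + 5)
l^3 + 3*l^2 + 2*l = l*(l + 1)*(l + 2)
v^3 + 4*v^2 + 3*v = v*(v + 1)*(v + 3)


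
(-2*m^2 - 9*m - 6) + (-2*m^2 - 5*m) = -4*m^2 - 14*m - 6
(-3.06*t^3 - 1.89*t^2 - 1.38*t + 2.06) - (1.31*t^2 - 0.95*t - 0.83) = -3.06*t^3 - 3.2*t^2 - 0.43*t + 2.89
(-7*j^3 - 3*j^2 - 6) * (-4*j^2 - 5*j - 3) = 28*j^5 + 47*j^4 + 36*j^3 + 33*j^2 + 30*j + 18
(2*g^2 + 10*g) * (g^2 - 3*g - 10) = 2*g^4 + 4*g^3 - 50*g^2 - 100*g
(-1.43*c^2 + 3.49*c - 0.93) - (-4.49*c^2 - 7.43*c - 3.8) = 3.06*c^2 + 10.92*c + 2.87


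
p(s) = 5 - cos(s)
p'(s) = sin(s)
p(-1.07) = 4.52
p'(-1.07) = -0.88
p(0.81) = 4.31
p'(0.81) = 0.72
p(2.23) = 5.61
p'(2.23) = 0.79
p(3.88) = 5.74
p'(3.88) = -0.67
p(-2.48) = 5.79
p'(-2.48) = -0.61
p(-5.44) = 4.33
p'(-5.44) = 0.75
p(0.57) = 4.16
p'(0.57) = 0.54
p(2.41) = 5.74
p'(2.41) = 0.67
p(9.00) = 5.91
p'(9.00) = 0.41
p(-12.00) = 4.16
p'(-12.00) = 0.54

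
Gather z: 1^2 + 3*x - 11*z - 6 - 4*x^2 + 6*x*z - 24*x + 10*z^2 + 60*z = -4*x^2 - 21*x + 10*z^2 + z*(6*x + 49) - 5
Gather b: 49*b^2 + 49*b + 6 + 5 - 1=49*b^2 + 49*b + 10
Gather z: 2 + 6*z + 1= 6*z + 3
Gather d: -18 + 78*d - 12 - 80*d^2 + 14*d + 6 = -80*d^2 + 92*d - 24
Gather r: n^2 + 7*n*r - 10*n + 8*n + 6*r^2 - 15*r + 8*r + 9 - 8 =n^2 - 2*n + 6*r^2 + r*(7*n - 7) + 1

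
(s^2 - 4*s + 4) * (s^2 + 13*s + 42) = s^4 + 9*s^3 - 6*s^2 - 116*s + 168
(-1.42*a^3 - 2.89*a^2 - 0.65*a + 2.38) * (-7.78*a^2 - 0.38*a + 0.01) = 11.0476*a^5 + 23.0238*a^4 + 6.141*a^3 - 18.2983*a^2 - 0.9109*a + 0.0238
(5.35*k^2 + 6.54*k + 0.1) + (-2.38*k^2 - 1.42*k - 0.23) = 2.97*k^2 + 5.12*k - 0.13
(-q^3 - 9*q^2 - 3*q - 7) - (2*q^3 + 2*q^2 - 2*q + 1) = -3*q^3 - 11*q^2 - q - 8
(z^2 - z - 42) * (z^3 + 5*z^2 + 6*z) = z^5 + 4*z^4 - 41*z^3 - 216*z^2 - 252*z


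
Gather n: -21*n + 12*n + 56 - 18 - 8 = 30 - 9*n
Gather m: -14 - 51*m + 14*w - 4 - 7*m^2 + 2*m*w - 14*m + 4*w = -7*m^2 + m*(2*w - 65) + 18*w - 18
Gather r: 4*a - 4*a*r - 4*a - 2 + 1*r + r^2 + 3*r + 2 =r^2 + r*(4 - 4*a)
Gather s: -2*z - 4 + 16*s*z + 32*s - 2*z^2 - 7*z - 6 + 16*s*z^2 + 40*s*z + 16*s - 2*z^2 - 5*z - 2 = s*(16*z^2 + 56*z + 48) - 4*z^2 - 14*z - 12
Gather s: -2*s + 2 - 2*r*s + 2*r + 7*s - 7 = 2*r + s*(5 - 2*r) - 5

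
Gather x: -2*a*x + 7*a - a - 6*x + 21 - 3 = 6*a + x*(-2*a - 6) + 18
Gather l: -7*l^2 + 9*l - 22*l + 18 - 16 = -7*l^2 - 13*l + 2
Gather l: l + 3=l + 3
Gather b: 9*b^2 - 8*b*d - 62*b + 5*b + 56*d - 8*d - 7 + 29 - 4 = 9*b^2 + b*(-8*d - 57) + 48*d + 18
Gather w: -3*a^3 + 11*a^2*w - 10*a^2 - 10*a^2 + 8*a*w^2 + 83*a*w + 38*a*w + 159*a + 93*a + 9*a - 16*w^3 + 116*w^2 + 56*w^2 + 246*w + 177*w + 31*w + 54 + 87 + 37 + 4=-3*a^3 - 20*a^2 + 261*a - 16*w^3 + w^2*(8*a + 172) + w*(11*a^2 + 121*a + 454) + 182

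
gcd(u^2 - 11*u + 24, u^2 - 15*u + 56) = u - 8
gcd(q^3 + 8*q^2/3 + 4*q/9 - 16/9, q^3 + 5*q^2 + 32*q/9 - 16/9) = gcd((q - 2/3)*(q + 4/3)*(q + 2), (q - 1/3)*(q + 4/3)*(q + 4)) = q + 4/3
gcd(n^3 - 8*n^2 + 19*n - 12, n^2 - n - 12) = n - 4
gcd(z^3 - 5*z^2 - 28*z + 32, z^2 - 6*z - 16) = z - 8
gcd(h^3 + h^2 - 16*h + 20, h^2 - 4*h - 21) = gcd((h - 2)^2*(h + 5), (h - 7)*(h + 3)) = 1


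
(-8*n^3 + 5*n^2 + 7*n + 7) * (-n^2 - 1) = 8*n^5 - 5*n^4 + n^3 - 12*n^2 - 7*n - 7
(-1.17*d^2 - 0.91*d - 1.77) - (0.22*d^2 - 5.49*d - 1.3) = -1.39*d^2 + 4.58*d - 0.47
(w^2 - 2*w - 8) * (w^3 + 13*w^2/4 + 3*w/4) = w^5 + 5*w^4/4 - 55*w^3/4 - 55*w^2/2 - 6*w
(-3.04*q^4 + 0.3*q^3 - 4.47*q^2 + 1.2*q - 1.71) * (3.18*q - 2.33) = -9.6672*q^5 + 8.0372*q^4 - 14.9136*q^3 + 14.2311*q^2 - 8.2338*q + 3.9843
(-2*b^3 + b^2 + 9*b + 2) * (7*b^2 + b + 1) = -14*b^5 + 5*b^4 + 62*b^3 + 24*b^2 + 11*b + 2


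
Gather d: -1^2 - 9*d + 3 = 2 - 9*d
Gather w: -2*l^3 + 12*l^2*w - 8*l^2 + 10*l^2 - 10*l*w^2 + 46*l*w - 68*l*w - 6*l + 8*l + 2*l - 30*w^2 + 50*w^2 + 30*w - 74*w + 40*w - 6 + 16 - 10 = -2*l^3 + 2*l^2 + 4*l + w^2*(20 - 10*l) + w*(12*l^2 - 22*l - 4)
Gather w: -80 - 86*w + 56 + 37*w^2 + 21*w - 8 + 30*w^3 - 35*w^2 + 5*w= 30*w^3 + 2*w^2 - 60*w - 32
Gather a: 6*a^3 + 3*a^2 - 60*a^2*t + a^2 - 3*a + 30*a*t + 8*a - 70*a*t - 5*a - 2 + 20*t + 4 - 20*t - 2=6*a^3 + a^2*(4 - 60*t) - 40*a*t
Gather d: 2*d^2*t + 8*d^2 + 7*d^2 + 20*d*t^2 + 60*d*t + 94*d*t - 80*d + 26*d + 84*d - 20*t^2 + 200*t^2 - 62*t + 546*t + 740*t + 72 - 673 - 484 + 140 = d^2*(2*t + 15) + d*(20*t^2 + 154*t + 30) + 180*t^2 + 1224*t - 945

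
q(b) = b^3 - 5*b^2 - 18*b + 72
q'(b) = 3*b^2 - 10*b - 18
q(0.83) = 54.19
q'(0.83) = -24.23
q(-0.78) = 82.52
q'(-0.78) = -8.37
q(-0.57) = 80.45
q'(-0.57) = -11.33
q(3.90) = -14.93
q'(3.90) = -11.37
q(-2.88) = 58.48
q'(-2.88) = 35.68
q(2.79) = 4.58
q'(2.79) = -22.55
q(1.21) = 44.67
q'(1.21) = -25.71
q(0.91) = 52.23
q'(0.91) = -24.62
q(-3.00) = 54.00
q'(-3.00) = 39.00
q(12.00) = 864.00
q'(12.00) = 294.00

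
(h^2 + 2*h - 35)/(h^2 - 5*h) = (h + 7)/h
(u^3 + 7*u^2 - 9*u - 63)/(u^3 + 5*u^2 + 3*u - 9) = (u^2 + 4*u - 21)/(u^2 + 2*u - 3)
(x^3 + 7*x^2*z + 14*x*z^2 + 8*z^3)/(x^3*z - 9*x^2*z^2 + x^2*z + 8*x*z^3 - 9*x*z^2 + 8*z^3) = (x^3 + 7*x^2*z + 14*x*z^2 + 8*z^3)/(z*(x^3 - 9*x^2*z + x^2 + 8*x*z^2 - 9*x*z + 8*z^2))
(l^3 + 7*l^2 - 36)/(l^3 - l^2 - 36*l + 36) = (l^2 + l - 6)/(l^2 - 7*l + 6)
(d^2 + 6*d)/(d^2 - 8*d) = (d + 6)/(d - 8)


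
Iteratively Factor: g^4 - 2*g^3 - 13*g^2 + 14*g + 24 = (g - 2)*(g^3 - 13*g - 12) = (g - 2)*(g + 1)*(g^2 - g - 12) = (g - 2)*(g + 1)*(g + 3)*(g - 4)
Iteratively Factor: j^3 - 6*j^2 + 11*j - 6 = (j - 1)*(j^2 - 5*j + 6) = (j - 2)*(j - 1)*(j - 3)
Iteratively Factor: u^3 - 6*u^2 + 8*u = (u - 4)*(u^2 - 2*u) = (u - 4)*(u - 2)*(u)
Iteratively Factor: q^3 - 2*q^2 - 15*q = (q)*(q^2 - 2*q - 15) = q*(q + 3)*(q - 5)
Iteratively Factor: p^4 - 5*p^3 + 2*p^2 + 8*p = (p)*(p^3 - 5*p^2 + 2*p + 8) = p*(p - 2)*(p^2 - 3*p - 4) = p*(p - 2)*(p + 1)*(p - 4)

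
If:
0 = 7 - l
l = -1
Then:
No Solution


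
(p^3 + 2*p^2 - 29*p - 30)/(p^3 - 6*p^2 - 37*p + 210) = (p + 1)/(p - 7)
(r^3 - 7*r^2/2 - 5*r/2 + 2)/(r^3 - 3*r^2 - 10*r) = (-2*r^3 + 7*r^2 + 5*r - 4)/(2*r*(-r^2 + 3*r + 10))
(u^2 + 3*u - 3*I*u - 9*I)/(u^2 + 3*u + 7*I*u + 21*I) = (u - 3*I)/(u + 7*I)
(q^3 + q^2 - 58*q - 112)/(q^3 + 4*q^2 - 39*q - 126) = (q^2 - 6*q - 16)/(q^2 - 3*q - 18)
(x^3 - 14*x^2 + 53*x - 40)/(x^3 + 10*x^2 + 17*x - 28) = (x^2 - 13*x + 40)/(x^2 + 11*x + 28)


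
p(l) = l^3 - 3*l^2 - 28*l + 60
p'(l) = 3*l^2 - 6*l - 28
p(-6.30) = -132.72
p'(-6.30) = 128.87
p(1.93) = 1.97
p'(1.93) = -28.41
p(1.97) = 0.84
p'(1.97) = -28.18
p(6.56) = 29.52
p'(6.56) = 61.74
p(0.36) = 49.58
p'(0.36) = -29.77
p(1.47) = 15.53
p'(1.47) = -30.34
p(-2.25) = 96.42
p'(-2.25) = 0.69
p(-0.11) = 63.04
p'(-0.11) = -27.30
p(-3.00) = 90.00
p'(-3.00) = 17.00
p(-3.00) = 90.00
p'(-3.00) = 17.00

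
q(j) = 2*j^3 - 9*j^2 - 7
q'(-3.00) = 108.00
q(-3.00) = -142.00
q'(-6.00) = 324.00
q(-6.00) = -763.00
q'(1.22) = -13.03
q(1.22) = -16.76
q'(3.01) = 0.18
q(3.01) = -34.00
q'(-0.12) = 2.25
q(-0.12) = -7.13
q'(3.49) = 10.26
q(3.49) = -31.60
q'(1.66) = -13.35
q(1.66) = -22.65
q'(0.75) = -10.12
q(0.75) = -11.22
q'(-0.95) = 22.52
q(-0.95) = -16.84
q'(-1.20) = 30.24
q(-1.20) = -23.42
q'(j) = 6*j^2 - 18*j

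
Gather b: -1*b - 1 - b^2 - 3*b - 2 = -b^2 - 4*b - 3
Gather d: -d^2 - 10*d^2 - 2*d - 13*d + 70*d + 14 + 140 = -11*d^2 + 55*d + 154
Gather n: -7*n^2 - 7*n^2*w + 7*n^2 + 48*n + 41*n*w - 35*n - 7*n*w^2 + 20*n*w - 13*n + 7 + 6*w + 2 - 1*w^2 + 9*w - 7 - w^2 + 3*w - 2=-7*n^2*w + n*(-7*w^2 + 61*w) - 2*w^2 + 18*w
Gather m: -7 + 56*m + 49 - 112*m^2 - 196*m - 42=-112*m^2 - 140*m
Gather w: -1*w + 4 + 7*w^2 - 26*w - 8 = 7*w^2 - 27*w - 4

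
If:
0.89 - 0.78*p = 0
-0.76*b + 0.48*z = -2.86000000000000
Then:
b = 0.631578947368421*z + 3.76315789473684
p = 1.14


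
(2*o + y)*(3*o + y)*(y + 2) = 6*o^2*y + 12*o^2 + 5*o*y^2 + 10*o*y + y^3 + 2*y^2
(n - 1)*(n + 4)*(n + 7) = n^3 + 10*n^2 + 17*n - 28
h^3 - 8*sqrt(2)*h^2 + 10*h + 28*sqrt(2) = (h - 7*sqrt(2))*(h - 2*sqrt(2))*(h + sqrt(2))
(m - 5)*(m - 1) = m^2 - 6*m + 5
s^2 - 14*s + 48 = (s - 8)*(s - 6)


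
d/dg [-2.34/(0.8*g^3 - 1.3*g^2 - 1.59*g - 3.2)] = (5.616*g^2 - 6.084*g - 3.7206)/(-0.8*g^3 + 1.3*g^2 + 1.59*g + 3.2)^2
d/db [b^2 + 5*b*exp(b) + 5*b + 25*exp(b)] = 5*b*exp(b) + 2*b + 30*exp(b) + 5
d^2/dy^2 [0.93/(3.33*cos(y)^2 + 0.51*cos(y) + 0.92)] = (-41.250708*(1 - cos(y)^2)^2 - 4.738257*cos(y)^3 - 9.47065499999999*cos(y)^2 + 9.91287*cos(y) + 36.036198)/(3.33*cos(y)^2 + 0.51*cos(y) + 0.92)^3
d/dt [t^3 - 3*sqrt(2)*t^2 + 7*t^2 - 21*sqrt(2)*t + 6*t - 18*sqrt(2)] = 3*t^2 - 6*sqrt(2)*t + 14*t - 21*sqrt(2) + 6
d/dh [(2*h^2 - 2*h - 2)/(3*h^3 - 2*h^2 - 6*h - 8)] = 2*(-3*h^4 + 6*h^3 + h^2 - 20*h + 2)/(9*h^6 - 12*h^5 - 32*h^4 - 24*h^3 + 68*h^2 + 96*h + 64)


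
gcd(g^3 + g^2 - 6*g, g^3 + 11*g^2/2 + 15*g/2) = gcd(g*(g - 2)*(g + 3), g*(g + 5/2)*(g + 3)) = g^2 + 3*g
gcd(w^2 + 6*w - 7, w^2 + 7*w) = w + 7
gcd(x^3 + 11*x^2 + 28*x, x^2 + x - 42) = x + 7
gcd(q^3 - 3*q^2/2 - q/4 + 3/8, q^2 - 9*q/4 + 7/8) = q - 1/2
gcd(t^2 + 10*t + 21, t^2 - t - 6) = 1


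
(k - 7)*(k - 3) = k^2 - 10*k + 21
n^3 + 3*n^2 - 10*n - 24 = (n - 3)*(n + 2)*(n + 4)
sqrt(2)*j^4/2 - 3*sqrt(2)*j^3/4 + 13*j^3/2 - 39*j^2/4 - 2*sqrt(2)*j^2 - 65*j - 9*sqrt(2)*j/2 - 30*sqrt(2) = (j - 4)*(j + 5/2)*(j + 6*sqrt(2))*(sqrt(2)*j/2 + 1/2)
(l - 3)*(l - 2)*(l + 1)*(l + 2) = l^4 - 2*l^3 - 7*l^2 + 8*l + 12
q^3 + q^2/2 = q^2*(q + 1/2)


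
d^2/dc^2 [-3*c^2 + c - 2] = -6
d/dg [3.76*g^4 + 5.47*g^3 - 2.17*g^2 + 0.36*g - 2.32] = 15.04*g^3 + 16.41*g^2 - 4.34*g + 0.36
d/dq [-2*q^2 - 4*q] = -4*q - 4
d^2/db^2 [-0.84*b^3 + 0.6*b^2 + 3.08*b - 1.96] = 1.2 - 5.04*b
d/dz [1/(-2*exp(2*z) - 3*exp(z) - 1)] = (4*exp(z) + 3)*exp(z)/(2*exp(2*z) + 3*exp(z) + 1)^2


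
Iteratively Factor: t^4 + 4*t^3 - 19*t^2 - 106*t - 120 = (t + 2)*(t^3 + 2*t^2 - 23*t - 60) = (t - 5)*(t + 2)*(t^2 + 7*t + 12) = (t - 5)*(t + 2)*(t + 3)*(t + 4)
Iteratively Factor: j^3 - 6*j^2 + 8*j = (j - 4)*(j^2 - 2*j) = j*(j - 4)*(j - 2)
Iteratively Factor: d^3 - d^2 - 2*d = (d - 2)*(d^2 + d) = d*(d - 2)*(d + 1)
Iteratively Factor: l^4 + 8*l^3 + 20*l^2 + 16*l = (l + 2)*(l^3 + 6*l^2 + 8*l) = (l + 2)*(l + 4)*(l^2 + 2*l) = l*(l + 2)*(l + 4)*(l + 2)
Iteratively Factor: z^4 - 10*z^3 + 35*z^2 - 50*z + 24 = (z - 2)*(z^3 - 8*z^2 + 19*z - 12) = (z - 4)*(z - 2)*(z^2 - 4*z + 3) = (z - 4)*(z - 3)*(z - 2)*(z - 1)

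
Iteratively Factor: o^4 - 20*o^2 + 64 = (o + 4)*(o^3 - 4*o^2 - 4*o + 16) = (o - 2)*(o + 4)*(o^2 - 2*o - 8) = (o - 4)*(o - 2)*(o + 4)*(o + 2)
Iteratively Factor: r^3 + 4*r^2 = (r)*(r^2 + 4*r) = r^2*(r + 4)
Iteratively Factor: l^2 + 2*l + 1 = (l + 1)*(l + 1)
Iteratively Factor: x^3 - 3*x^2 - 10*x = (x + 2)*(x^2 - 5*x) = x*(x + 2)*(x - 5)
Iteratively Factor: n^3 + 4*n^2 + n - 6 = (n + 2)*(n^2 + 2*n - 3) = (n - 1)*(n + 2)*(n + 3)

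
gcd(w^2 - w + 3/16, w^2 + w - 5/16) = w - 1/4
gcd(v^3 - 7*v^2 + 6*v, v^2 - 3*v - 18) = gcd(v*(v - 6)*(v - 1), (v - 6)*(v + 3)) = v - 6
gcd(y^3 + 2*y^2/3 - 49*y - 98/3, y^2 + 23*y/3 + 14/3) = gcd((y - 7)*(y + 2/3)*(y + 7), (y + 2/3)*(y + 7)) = y^2 + 23*y/3 + 14/3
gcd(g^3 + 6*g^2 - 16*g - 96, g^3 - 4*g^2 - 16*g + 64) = g^2 - 16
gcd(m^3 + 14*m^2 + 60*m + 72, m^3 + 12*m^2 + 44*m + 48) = m^2 + 8*m + 12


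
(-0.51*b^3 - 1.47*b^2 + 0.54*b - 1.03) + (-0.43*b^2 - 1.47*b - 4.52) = -0.51*b^3 - 1.9*b^2 - 0.93*b - 5.55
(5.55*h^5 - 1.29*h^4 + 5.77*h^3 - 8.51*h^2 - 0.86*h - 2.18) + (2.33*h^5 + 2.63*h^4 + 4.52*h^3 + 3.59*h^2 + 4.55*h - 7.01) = 7.88*h^5 + 1.34*h^4 + 10.29*h^3 - 4.92*h^2 + 3.69*h - 9.19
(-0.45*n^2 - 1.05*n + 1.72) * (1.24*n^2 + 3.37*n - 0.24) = -0.558*n^4 - 2.8185*n^3 - 1.2977*n^2 + 6.0484*n - 0.4128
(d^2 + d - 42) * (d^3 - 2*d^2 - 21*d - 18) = d^5 - d^4 - 65*d^3 + 45*d^2 + 864*d + 756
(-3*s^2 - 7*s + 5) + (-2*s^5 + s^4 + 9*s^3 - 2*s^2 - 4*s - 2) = -2*s^5 + s^4 + 9*s^3 - 5*s^2 - 11*s + 3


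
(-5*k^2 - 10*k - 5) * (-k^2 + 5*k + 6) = 5*k^4 - 15*k^3 - 75*k^2 - 85*k - 30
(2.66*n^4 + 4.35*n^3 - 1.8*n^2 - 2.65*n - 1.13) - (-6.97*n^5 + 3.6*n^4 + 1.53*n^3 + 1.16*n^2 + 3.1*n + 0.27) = 6.97*n^5 - 0.94*n^4 + 2.82*n^3 - 2.96*n^2 - 5.75*n - 1.4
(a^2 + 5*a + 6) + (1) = a^2 + 5*a + 7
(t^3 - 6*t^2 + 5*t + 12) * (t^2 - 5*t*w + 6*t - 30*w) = t^5 - 5*t^4*w - 31*t^3 + 155*t^2*w + 42*t^2 - 210*t*w + 72*t - 360*w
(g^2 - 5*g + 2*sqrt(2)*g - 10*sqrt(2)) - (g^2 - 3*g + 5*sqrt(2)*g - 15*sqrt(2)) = -3*sqrt(2)*g - 2*g + 5*sqrt(2)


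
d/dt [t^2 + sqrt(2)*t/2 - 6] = 2*t + sqrt(2)/2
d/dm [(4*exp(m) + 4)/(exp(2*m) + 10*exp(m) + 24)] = 4*(-2*(exp(m) + 1)*(exp(m) + 5) + exp(2*m) + 10*exp(m) + 24)*exp(m)/(exp(2*m) + 10*exp(m) + 24)^2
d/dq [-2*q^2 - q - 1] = -4*q - 1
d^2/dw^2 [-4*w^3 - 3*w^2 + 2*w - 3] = -24*w - 6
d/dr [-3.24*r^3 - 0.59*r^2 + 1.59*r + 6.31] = -9.72*r^2 - 1.18*r + 1.59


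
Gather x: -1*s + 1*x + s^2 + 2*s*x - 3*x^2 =s^2 - s - 3*x^2 + x*(2*s + 1)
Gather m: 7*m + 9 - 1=7*m + 8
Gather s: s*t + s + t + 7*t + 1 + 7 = s*(t + 1) + 8*t + 8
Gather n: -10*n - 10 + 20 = 10 - 10*n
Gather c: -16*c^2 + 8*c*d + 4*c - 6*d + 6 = -16*c^2 + c*(8*d + 4) - 6*d + 6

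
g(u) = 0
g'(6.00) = 0.00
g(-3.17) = 0.00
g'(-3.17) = 0.00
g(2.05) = 0.00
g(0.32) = 0.00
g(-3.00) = 0.00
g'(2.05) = 0.00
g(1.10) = 0.00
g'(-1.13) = 0.00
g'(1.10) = 0.00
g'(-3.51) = 0.00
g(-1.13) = 0.00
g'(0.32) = 0.00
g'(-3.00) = 0.00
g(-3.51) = 0.00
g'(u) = 0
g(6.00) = 0.00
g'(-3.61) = 0.00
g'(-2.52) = 0.00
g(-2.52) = 0.00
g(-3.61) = 0.00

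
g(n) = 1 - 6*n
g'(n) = -6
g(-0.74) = 5.44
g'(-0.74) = -6.00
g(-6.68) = 41.08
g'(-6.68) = -6.00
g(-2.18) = 14.08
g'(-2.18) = -6.00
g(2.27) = -12.62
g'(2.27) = -6.00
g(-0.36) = 3.16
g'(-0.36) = -6.00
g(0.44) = -1.64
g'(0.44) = -6.00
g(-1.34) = 9.04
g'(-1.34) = -6.00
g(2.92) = -16.52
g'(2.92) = -6.00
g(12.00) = -71.00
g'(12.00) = -6.00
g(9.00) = -53.00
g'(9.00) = -6.00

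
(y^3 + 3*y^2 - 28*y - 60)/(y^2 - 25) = (y^2 + 8*y + 12)/(y + 5)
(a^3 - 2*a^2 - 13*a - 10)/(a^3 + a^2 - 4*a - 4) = (a - 5)/(a - 2)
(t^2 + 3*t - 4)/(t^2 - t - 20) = (t - 1)/(t - 5)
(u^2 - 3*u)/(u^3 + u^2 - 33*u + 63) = u/(u^2 + 4*u - 21)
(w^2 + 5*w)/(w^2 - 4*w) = (w + 5)/(w - 4)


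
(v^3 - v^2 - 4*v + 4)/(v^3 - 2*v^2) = (v^2 + v - 2)/v^2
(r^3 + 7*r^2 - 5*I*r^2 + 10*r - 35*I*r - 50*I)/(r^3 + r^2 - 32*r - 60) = (r - 5*I)/(r - 6)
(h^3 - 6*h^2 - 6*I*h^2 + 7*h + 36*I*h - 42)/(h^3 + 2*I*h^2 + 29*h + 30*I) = (h^2 - h*(6 + 7*I) + 42*I)/(h^2 + I*h + 30)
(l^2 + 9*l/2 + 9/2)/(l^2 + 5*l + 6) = (l + 3/2)/(l + 2)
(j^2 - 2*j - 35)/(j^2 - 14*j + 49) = (j + 5)/(j - 7)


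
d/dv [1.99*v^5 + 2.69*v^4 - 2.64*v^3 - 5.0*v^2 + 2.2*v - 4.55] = 9.95*v^4 + 10.76*v^3 - 7.92*v^2 - 10.0*v + 2.2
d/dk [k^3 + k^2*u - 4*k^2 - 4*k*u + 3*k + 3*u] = 3*k^2 + 2*k*u - 8*k - 4*u + 3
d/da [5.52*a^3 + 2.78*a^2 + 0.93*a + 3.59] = 16.56*a^2 + 5.56*a + 0.93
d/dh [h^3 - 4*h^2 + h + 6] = 3*h^2 - 8*h + 1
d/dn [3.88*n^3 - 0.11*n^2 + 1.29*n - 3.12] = 11.64*n^2 - 0.22*n + 1.29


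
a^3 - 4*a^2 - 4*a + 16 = (a - 4)*(a - 2)*(a + 2)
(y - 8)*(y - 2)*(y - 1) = y^3 - 11*y^2 + 26*y - 16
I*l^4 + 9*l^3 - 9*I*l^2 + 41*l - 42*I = (l - 7*I)*(l - 3*I)*(l + 2*I)*(I*l + 1)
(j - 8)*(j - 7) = j^2 - 15*j + 56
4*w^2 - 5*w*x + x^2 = (-4*w + x)*(-w + x)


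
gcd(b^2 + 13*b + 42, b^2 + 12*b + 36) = b + 6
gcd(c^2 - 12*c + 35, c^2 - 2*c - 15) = c - 5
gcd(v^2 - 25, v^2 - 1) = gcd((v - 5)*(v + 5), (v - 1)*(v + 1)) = 1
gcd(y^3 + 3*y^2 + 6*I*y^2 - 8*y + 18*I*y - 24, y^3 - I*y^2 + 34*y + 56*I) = y^2 + 6*I*y - 8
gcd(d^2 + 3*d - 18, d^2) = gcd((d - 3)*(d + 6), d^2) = 1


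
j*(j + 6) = j^2 + 6*j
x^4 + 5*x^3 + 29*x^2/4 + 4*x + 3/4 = (x + 1/2)^2*(x + 1)*(x + 3)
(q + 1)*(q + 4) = q^2 + 5*q + 4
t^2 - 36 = (t - 6)*(t + 6)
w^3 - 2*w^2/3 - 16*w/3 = w*(w - 8/3)*(w + 2)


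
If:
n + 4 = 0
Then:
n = -4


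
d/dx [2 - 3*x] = -3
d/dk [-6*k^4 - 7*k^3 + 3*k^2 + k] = -24*k^3 - 21*k^2 + 6*k + 1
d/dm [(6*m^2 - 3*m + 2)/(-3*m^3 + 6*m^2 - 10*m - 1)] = (18*m^4 - 18*m^3 - 24*m^2 - 36*m + 23)/(9*m^6 - 36*m^5 + 96*m^4 - 114*m^3 + 88*m^2 + 20*m + 1)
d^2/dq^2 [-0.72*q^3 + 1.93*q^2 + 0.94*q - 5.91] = 3.86 - 4.32*q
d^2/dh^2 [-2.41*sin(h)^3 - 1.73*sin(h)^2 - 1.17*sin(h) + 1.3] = 2.9775*sin(h) - 5.4225*sin(3*h) - 3.46*cos(2*h)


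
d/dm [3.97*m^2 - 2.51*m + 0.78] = 7.94*m - 2.51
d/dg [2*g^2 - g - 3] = 4*g - 1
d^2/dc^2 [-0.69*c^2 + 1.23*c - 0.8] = -1.38000000000000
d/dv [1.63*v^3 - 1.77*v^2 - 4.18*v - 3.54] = 4.89*v^2 - 3.54*v - 4.18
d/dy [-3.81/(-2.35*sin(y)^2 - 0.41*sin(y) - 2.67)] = -(17.907*sin(y) + 1.5621)*cos(y)/(2.35*sin(y)^2 + 0.41*sin(y) + 2.67)^2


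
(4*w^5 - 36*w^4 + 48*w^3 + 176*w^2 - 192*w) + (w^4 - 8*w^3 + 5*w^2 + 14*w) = 4*w^5 - 35*w^4 + 40*w^3 + 181*w^2 - 178*w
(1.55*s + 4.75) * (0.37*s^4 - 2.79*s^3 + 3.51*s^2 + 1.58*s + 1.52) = 0.5735*s^5 - 2.567*s^4 - 7.812*s^3 + 19.1215*s^2 + 9.861*s + 7.22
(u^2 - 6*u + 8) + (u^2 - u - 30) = 2*u^2 - 7*u - 22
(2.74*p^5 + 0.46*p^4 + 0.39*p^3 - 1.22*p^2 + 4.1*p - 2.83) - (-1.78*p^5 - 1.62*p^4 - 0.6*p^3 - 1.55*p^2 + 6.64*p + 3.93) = 4.52*p^5 + 2.08*p^4 + 0.99*p^3 + 0.33*p^2 - 2.54*p - 6.76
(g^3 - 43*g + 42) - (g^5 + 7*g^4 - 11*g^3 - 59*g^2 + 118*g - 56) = -g^5 - 7*g^4 + 12*g^3 + 59*g^2 - 161*g + 98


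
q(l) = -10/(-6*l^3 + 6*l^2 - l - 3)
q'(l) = -10*(18*l^2 - 12*l + 1)/(-6*l^3 + 6*l^2 - l - 3)^2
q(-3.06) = -0.04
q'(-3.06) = -0.04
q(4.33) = 0.03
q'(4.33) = -0.02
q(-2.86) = -0.05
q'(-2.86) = -0.05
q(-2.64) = -0.07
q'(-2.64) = -0.07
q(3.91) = 0.04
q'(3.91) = -0.03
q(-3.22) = -0.04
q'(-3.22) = -0.03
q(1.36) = 1.20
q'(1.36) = -2.57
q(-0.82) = -1.94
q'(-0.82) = -8.61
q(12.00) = 0.00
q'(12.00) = 0.00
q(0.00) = 3.33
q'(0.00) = -1.11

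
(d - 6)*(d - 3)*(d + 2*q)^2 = d^4 + 4*d^3*q - 9*d^3 + 4*d^2*q^2 - 36*d^2*q + 18*d^2 - 36*d*q^2 + 72*d*q + 72*q^2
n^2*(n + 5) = n^3 + 5*n^2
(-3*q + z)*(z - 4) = -3*q*z + 12*q + z^2 - 4*z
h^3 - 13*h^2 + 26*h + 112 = (h - 8)*(h - 7)*(h + 2)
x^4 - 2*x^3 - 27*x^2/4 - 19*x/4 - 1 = (x - 4)*(x + 1/2)^2*(x + 1)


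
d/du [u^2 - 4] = 2*u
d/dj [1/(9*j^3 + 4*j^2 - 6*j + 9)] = (-27*j^2 - 8*j + 6)/(9*j^3 + 4*j^2 - 6*j + 9)^2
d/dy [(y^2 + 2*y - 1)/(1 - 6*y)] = 2*(-3*y^2 + y - 2)/(36*y^2 - 12*y + 1)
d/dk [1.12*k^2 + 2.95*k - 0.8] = 2.24*k + 2.95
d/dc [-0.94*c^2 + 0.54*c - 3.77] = 0.54 - 1.88*c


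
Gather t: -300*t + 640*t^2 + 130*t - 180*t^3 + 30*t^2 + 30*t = -180*t^3 + 670*t^2 - 140*t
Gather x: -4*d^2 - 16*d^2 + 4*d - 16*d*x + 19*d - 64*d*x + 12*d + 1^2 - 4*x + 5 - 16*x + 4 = -20*d^2 + 35*d + x*(-80*d - 20) + 10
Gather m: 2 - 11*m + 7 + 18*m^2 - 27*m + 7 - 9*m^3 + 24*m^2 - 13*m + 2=-9*m^3 + 42*m^2 - 51*m + 18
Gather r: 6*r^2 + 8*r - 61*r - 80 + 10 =6*r^2 - 53*r - 70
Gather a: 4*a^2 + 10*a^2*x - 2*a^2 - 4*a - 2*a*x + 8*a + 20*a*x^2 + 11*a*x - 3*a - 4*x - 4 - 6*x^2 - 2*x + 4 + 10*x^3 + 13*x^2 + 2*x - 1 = a^2*(10*x + 2) + a*(20*x^2 + 9*x + 1) + 10*x^3 + 7*x^2 - 4*x - 1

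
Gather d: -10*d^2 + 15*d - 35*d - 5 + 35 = -10*d^2 - 20*d + 30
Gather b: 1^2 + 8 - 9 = 0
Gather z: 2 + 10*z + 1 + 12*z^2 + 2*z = 12*z^2 + 12*z + 3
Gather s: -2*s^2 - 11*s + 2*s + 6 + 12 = -2*s^2 - 9*s + 18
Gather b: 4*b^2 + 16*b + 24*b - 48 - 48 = 4*b^2 + 40*b - 96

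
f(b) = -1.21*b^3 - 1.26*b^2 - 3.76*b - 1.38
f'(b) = -3.63*b^2 - 2.52*b - 3.76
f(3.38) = -75.21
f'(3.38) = -53.75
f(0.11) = -1.81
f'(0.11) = -4.08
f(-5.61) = 193.69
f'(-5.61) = -103.87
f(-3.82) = 62.05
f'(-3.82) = -47.10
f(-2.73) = 24.11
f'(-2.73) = -23.93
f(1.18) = -9.56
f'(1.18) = -11.79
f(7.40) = -588.52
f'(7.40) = -221.19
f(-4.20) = 81.83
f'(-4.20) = -57.21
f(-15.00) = 3855.27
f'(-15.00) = -782.71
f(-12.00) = 1953.18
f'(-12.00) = -496.24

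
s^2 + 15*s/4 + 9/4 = (s + 3/4)*(s + 3)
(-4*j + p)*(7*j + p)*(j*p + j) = -28*j^3*p - 28*j^3 + 3*j^2*p^2 + 3*j^2*p + j*p^3 + j*p^2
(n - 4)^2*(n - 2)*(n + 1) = n^4 - 9*n^3 + 22*n^2 - 32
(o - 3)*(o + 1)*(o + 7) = o^3 + 5*o^2 - 17*o - 21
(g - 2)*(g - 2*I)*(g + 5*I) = g^3 - 2*g^2 + 3*I*g^2 + 10*g - 6*I*g - 20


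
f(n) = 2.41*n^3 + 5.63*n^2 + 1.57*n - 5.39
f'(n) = 7.23*n^2 + 11.26*n + 1.57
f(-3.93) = -70.89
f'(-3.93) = 68.98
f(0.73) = -0.31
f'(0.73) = 13.64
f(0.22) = -4.75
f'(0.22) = 4.40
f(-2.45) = -10.88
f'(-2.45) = 17.38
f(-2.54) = -12.55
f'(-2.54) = 19.61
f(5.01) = 446.85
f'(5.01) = 239.46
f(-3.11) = -28.31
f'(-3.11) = 36.48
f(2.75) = 91.62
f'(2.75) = 87.21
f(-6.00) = -332.69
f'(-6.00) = 194.29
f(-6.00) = -332.69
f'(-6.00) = 194.29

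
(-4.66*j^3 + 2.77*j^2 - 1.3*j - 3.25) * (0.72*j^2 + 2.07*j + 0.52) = -3.3552*j^5 - 7.6518*j^4 + 2.3747*j^3 - 3.5906*j^2 - 7.4035*j - 1.69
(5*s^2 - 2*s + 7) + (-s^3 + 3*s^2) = -s^3 + 8*s^2 - 2*s + 7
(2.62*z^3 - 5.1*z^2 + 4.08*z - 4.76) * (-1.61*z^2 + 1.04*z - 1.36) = -4.2182*z^5 + 10.9358*z^4 - 15.436*z^3 + 18.8428*z^2 - 10.4992*z + 6.4736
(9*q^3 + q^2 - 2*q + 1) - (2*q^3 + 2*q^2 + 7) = 7*q^3 - q^2 - 2*q - 6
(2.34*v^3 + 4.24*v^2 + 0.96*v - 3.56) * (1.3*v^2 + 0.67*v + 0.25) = 3.042*v^5 + 7.0798*v^4 + 4.6738*v^3 - 2.9248*v^2 - 2.1452*v - 0.89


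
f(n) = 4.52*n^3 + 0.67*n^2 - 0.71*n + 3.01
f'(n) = 13.56*n^2 + 1.34*n - 0.71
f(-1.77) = -18.70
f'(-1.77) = 39.40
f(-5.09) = -572.08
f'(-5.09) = 343.78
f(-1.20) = -2.98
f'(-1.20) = 17.21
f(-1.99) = -28.54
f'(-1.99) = 50.32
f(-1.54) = -10.82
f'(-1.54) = 29.39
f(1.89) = 34.58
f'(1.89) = 50.26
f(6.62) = 1339.00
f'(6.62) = 602.42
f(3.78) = 254.03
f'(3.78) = 198.11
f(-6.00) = -944.93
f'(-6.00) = 479.41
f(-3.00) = -110.87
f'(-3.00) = 117.31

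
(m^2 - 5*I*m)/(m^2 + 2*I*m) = (m - 5*I)/(m + 2*I)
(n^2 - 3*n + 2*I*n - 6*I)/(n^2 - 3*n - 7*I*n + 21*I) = (n + 2*I)/(n - 7*I)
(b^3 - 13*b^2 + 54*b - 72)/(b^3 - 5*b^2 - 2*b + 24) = (b - 6)/(b + 2)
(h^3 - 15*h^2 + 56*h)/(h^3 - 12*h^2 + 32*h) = (h - 7)/(h - 4)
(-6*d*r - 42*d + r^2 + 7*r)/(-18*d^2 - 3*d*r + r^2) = (r + 7)/(3*d + r)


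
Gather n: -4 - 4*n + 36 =32 - 4*n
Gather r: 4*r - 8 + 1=4*r - 7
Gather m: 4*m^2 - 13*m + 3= 4*m^2 - 13*m + 3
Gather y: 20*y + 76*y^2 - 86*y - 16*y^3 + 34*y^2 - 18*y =-16*y^3 + 110*y^2 - 84*y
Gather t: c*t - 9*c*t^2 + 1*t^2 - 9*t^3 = c*t - 9*t^3 + t^2*(1 - 9*c)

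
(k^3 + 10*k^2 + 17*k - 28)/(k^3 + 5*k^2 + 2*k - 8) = (k + 7)/(k + 2)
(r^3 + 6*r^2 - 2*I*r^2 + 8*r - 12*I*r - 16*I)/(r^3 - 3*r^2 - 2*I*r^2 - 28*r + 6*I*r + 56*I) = (r + 2)/(r - 7)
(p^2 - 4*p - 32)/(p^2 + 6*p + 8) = (p - 8)/(p + 2)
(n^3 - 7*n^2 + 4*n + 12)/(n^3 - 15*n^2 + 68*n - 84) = (n + 1)/(n - 7)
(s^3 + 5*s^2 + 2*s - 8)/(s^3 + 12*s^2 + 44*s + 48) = (s - 1)/(s + 6)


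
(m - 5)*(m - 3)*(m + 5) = m^3 - 3*m^2 - 25*m + 75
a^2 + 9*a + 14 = (a + 2)*(a + 7)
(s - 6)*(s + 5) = s^2 - s - 30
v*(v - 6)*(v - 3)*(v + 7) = v^4 - 2*v^3 - 45*v^2 + 126*v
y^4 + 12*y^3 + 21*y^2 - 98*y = y*(y - 2)*(y + 7)^2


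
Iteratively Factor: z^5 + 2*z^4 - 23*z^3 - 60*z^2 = (z + 3)*(z^4 - z^3 - 20*z^2) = z*(z + 3)*(z^3 - z^2 - 20*z) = z*(z + 3)*(z + 4)*(z^2 - 5*z) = z^2*(z + 3)*(z + 4)*(z - 5)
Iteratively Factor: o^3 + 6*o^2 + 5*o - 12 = (o - 1)*(o^2 + 7*o + 12) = (o - 1)*(o + 3)*(o + 4)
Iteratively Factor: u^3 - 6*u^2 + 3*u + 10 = (u + 1)*(u^2 - 7*u + 10) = (u - 5)*(u + 1)*(u - 2)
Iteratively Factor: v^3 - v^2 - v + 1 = (v + 1)*(v^2 - 2*v + 1) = (v - 1)*(v + 1)*(v - 1)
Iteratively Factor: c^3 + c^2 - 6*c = (c)*(c^2 + c - 6) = c*(c - 2)*(c + 3)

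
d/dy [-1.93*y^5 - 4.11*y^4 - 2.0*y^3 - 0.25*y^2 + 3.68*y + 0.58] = -9.65*y^4 - 16.44*y^3 - 6.0*y^2 - 0.5*y + 3.68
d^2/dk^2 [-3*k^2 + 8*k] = -6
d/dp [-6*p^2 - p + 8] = -12*p - 1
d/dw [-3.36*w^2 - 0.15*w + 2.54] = -6.72*w - 0.15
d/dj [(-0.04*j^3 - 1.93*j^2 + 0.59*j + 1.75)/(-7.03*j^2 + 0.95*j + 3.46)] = (0.2812*j^4 - 0.0760000000000005*j^3 + 1.899*j^2 + 11.2494*j + 0.3789)/(49.4209*j^4 - 13.357*j^3 - 47.7451*j^2 + 6.574*j + 11.9716)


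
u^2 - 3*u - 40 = (u - 8)*(u + 5)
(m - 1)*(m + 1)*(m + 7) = m^3 + 7*m^2 - m - 7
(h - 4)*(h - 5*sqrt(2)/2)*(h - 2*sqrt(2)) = h^3 - 9*sqrt(2)*h^2/2 - 4*h^2 + 10*h + 18*sqrt(2)*h - 40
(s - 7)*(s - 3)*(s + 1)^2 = s^4 - 8*s^3 + 2*s^2 + 32*s + 21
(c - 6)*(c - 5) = c^2 - 11*c + 30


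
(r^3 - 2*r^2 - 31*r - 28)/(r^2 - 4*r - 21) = (r^2 + 5*r + 4)/(r + 3)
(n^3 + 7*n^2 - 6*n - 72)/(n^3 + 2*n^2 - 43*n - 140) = (n^2 + 3*n - 18)/(n^2 - 2*n - 35)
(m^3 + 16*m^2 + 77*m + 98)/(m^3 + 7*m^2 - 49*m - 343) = (m + 2)/(m - 7)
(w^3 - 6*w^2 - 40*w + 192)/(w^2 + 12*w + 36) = (w^2 - 12*w + 32)/(w + 6)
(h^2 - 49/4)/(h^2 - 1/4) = (4*h^2 - 49)/(4*h^2 - 1)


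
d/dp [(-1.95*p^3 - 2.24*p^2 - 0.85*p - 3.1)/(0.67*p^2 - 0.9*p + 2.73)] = (-1.3065*p^4 + 3.51*p^3 - 13.385*p^2 - 8.0764*p - 5.1105)/(0.4489*p^4 - 1.206*p^3 + 4.4682*p^2 - 4.914*p + 7.4529)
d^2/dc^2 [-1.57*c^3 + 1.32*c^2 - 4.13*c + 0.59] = 2.64 - 9.42*c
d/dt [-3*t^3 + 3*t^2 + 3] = 3*t*(2 - 3*t)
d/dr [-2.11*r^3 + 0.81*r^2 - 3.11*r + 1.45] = -6.33*r^2 + 1.62*r - 3.11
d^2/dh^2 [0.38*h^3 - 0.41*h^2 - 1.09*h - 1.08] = 2.28*h - 0.82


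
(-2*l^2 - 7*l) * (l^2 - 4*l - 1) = -2*l^4 + l^3 + 30*l^2 + 7*l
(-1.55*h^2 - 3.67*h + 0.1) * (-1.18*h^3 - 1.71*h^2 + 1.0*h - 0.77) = 1.829*h^5 + 6.9811*h^4 + 4.6077*h^3 - 2.6475*h^2 + 2.9259*h - 0.077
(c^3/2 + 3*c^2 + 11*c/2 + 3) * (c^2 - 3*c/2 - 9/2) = c^5/2 + 9*c^4/4 - 5*c^3/4 - 75*c^2/4 - 117*c/4 - 27/2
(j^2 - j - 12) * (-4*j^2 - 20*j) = -4*j^4 - 16*j^3 + 68*j^2 + 240*j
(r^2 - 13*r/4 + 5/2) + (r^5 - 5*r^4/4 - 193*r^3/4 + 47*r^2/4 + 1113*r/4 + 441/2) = r^5 - 5*r^4/4 - 193*r^3/4 + 51*r^2/4 + 275*r + 223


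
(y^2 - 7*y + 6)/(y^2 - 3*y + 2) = (y - 6)/(y - 2)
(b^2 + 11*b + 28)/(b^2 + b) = (b^2 + 11*b + 28)/(b*(b + 1))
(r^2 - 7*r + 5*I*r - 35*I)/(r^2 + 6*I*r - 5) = (r - 7)/(r + I)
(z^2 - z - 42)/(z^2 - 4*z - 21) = (z + 6)/(z + 3)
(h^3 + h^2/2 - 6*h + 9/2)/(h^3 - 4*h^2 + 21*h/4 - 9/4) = 2*(h + 3)/(2*h - 3)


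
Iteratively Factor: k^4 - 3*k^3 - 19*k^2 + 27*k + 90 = (k - 3)*(k^3 - 19*k - 30) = (k - 5)*(k - 3)*(k^2 + 5*k + 6) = (k - 5)*(k - 3)*(k + 2)*(k + 3)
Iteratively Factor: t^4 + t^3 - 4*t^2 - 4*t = (t - 2)*(t^3 + 3*t^2 + 2*t) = (t - 2)*(t + 2)*(t^2 + t) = t*(t - 2)*(t + 2)*(t + 1)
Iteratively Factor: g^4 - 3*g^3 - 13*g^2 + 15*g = (g + 3)*(g^3 - 6*g^2 + 5*g) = (g - 1)*(g + 3)*(g^2 - 5*g) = g*(g - 1)*(g + 3)*(g - 5)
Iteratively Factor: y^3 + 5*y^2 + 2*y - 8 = (y + 2)*(y^2 + 3*y - 4) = (y - 1)*(y + 2)*(y + 4)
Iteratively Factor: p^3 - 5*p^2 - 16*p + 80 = (p - 4)*(p^2 - p - 20) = (p - 5)*(p - 4)*(p + 4)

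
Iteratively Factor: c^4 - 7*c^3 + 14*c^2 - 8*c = (c - 1)*(c^3 - 6*c^2 + 8*c) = c*(c - 1)*(c^2 - 6*c + 8) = c*(c - 2)*(c - 1)*(c - 4)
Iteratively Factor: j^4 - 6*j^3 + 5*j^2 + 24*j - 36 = (j - 2)*(j^3 - 4*j^2 - 3*j + 18) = (j - 3)*(j - 2)*(j^2 - j - 6) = (j - 3)^2*(j - 2)*(j + 2)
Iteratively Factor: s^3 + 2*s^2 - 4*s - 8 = (s + 2)*(s^2 - 4) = (s - 2)*(s + 2)*(s + 2)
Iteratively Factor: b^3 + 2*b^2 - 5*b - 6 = (b + 1)*(b^2 + b - 6) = (b - 2)*(b + 1)*(b + 3)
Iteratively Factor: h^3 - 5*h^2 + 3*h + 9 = (h - 3)*(h^2 - 2*h - 3) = (h - 3)^2*(h + 1)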